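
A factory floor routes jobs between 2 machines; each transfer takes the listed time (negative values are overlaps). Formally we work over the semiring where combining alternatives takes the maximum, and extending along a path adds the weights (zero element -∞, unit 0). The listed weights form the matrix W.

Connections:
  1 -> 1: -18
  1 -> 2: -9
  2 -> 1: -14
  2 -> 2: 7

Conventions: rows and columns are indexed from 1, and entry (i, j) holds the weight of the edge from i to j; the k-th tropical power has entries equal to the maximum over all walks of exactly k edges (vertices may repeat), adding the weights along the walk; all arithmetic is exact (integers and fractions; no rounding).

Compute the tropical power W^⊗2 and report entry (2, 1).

W^⊗2:
  [-23, -2]
  [-7, 14]
Key observation: the optimum is the walk 2->2->1, with weight 7 + (-14) = -7.
Optimal value attained by: walk 2->2->1.
Answer: (W^⊗2)[2][1] = -7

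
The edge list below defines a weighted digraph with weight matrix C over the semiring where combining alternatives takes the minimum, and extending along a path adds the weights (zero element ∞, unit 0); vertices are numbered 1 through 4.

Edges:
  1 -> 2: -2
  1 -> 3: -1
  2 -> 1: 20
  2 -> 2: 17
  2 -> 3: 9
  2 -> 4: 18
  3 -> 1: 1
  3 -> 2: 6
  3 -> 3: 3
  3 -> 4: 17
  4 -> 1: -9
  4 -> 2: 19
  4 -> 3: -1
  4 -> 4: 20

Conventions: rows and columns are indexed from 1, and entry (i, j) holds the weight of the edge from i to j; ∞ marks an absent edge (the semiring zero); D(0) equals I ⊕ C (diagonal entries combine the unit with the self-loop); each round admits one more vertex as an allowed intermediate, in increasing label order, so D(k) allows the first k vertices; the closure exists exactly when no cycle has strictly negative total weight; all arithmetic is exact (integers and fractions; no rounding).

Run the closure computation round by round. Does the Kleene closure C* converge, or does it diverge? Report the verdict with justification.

D(0):
  [0, -2, -1, ∞]
  [20, 0, 9, 18]
  [1, 6, 0, 17]
  [-9, 19, -1, 0]
D(1):
  [0, -2, -1, ∞]
  [20, 0, 9, 18]
  [1, -1, 0, 17]
  [-9, -11, -10, 0]
D(2):
  [0, -2, -1, 16]
  [20, 0, 9, 18]
  [1, -1, 0, 17]
  [-9, -11, -10, 0]
D(3):
  [0, -2, -1, 16]
  [10, 0, 9, 18]
  [1, -1, 0, 17]
  [-9, -11, -10, 0]
D(4):
  [0, -2, -1, 16]
  [9, 0, 8, 18]
  [1, -1, 0, 17]
  [-9, -11, -10, 0]
Key observation: every diagonal entry stays at the unit through all rounds, so no improving cycle exists.
Answer: CONVERGES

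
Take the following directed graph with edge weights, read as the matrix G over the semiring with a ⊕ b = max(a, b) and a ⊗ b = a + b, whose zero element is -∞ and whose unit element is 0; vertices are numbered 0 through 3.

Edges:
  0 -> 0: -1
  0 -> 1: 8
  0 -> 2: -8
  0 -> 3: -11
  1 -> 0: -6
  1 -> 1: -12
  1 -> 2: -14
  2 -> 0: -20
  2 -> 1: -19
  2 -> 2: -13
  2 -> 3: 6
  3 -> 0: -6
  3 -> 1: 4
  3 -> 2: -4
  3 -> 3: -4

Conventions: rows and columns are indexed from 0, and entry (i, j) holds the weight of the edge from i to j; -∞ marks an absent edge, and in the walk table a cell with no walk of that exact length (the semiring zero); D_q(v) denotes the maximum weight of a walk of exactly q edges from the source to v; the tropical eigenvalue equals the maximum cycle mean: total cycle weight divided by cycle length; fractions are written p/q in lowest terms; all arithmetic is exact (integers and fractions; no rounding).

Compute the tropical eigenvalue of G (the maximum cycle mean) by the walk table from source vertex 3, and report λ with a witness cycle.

q=0: [-∞, -∞, -∞, 0]
q=1: [-6, 4, -4, -4]
q=2: [-2, 2, -8, 2]
q=3: [-3, 6, -2, -2]
q=4: [0, 5, -6, 4]
Optimal cycle mean attained by: cycle 0->1->0, total 8 + (-6), length 2.
Answer: λ = 1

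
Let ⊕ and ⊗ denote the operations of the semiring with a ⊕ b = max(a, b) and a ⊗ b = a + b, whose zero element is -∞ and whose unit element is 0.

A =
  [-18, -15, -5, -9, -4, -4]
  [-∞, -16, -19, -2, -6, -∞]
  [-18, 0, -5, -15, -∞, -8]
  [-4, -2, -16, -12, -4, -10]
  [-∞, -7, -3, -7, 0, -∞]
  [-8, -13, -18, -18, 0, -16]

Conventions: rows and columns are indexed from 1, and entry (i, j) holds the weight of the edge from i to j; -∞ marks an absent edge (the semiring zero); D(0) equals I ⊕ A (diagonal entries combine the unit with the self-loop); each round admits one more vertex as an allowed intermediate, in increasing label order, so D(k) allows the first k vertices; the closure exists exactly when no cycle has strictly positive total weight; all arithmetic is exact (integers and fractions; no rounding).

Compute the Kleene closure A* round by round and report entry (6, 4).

D(0):
  [0, -15, -5, -9, -4, -4]
  [-∞, 0, -19, -2, -6, -∞]
  [-18, 0, 0, -15, -∞, -8]
  [-4, -2, -16, 0, -4, -10]
  [-∞, -7, -3, -7, 0, -∞]
  [-8, -13, -18, -18, 0, 0]
D(1):
  [0, -15, -5, -9, -4, -4]
  [-∞, 0, -19, -2, -6, -∞]
  [-18, 0, 0, -15, -22, -8]
  [-4, -2, -9, 0, -4, -8]
  [-∞, -7, -3, -7, 0, -∞]
  [-8, -13, -13, -17, 0, 0]
D(2):
  [0, -15, -5, -9, -4, -4]
  [-∞, 0, -19, -2, -6, -∞]
  [-18, 0, 0, -2, -6, -8]
  [-4, -2, -9, 0, -4, -8]
  [-∞, -7, -3, -7, 0, -∞]
  [-8, -13, -13, -15, 0, 0]
D(3):
  [0, -5, -5, -7, -4, -4]
  [-37, 0, -19, -2, -6, -27]
  [-18, 0, 0, -2, -6, -8]
  [-4, -2, -9, 0, -4, -8]
  [-21, -3, -3, -5, 0, -11]
  [-8, -13, -13, -15, 0, 0]
D(4):
  [0, -5, -5, -7, -4, -4]
  [-6, 0, -11, -2, -6, -10]
  [-6, 0, 0, -2, -6, -8]
  [-4, -2, -9, 0, -4, -8]
  [-9, -3, -3, -5, 0, -11]
  [-8, -13, -13, -15, 0, 0]
D(5):
  [0, -5, -5, -7, -4, -4]
  [-6, 0, -9, -2, -6, -10]
  [-6, 0, 0, -2, -6, -8]
  [-4, -2, -7, 0, -4, -8]
  [-9, -3, -3, -5, 0, -11]
  [-8, -3, -3, -5, 0, 0]
D(6):
  [0, -5, -5, -7, -4, -4]
  [-6, 0, -9, -2, -6, -10]
  [-6, 0, 0, -2, -6, -8]
  [-4, -2, -7, 0, -4, -8]
  [-9, -3, -3, -5, 0, -11]
  [-8, -3, -3, -5, 0, 0]
Answer: A*[6][4] = -5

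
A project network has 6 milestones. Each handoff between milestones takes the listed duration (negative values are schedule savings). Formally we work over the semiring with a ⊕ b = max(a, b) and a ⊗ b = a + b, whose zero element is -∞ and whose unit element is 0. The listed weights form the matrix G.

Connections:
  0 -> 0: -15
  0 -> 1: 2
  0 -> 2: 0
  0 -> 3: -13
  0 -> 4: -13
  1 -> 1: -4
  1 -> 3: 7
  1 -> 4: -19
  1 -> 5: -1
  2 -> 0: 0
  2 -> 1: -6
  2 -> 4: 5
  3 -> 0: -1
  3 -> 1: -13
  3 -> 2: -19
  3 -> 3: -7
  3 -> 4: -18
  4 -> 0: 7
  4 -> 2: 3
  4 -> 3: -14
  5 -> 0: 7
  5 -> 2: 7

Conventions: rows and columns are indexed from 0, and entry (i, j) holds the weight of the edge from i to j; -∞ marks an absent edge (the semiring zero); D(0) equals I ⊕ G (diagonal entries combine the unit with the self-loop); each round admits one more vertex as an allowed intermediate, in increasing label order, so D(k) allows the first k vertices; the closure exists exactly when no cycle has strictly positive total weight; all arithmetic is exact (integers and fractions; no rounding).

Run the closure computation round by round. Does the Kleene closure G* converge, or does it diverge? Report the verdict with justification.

D(0):
  [0, 2, 0, -13, -13, -∞]
  [-∞, 0, -∞, 7, -19, -1]
  [0, -6, 0, -∞, 5, -∞]
  [-1, -13, -19, 0, -18, -∞]
  [7, -∞, 3, -14, 0, -∞]
  [7, -∞, 7, -∞, -∞, 0]
D(1):
  [0, 2, 0, -13, -13, -∞]
  [-∞, 0, -∞, 7, -19, -1]
  [0, 2, 0, -13, 5, -∞]
  [-1, 1, -1, 0, -14, -∞]
  [7, 9, 7, -6, 0, -∞]
  [7, 9, 7, -6, -6, 0]
Detection: at round 2, diagonal entry (3, 3) turns strictly positive.
Key observation: the cycle 3->0->1->3 has total weight (-1) + 2 + 7, which is strictly positive.
Answer: DIVERGES — positive cycle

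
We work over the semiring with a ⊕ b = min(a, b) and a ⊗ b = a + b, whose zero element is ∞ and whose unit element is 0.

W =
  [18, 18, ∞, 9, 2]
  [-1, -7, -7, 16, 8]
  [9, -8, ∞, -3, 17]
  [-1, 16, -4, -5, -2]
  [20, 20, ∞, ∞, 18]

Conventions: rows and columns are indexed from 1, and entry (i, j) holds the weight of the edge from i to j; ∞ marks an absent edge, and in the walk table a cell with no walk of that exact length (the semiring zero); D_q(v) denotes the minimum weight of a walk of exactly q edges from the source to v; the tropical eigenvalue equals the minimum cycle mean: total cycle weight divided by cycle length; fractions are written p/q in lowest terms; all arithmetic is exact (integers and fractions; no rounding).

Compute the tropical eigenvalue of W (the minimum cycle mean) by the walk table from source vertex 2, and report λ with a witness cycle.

q=0: [∞, 0, ∞, ∞, ∞]
q=1: [-1, -7, -7, 16, 8]
q=2: [-8, -15, -14, -10, 1]
q=3: [-16, -22, -22, -17, -12]
q=4: [-23, -30, -29, -25, -19]
q=5: [-31, -37, -37, -32, -27]
Optimal cycle mean attained by: cycle 2->3->2, total (-7) + (-8), length 2.
Answer: λ = -15/2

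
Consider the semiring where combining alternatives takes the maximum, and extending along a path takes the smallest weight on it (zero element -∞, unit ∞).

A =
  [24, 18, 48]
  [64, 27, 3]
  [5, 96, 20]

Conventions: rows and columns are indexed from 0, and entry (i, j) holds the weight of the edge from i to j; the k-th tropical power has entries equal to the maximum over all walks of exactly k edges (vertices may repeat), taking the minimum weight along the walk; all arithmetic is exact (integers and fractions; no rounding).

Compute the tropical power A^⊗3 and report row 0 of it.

A^⊗2:
  [24, 48, 24]
  [27, 27, 48]
  [64, 27, 20]
A^⊗3:
  [48, 27, 24]
  [27, 48, 27]
  [27, 27, 48]
Answer: row 0 of A^⊗3 = [48, 27, 24]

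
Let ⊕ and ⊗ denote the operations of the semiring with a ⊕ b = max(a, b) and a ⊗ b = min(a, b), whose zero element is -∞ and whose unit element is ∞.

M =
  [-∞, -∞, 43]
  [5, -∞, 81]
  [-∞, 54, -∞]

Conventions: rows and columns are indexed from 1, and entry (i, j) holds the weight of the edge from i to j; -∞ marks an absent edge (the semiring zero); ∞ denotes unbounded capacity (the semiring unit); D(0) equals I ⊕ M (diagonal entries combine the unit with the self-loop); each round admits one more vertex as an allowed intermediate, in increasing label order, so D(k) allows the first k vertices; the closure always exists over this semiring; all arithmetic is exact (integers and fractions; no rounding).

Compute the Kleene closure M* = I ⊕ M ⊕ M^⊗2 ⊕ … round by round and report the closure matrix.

D(0):
  [∞, -∞, 43]
  [5, ∞, 81]
  [-∞, 54, ∞]
D(1):
  [∞, -∞, 43]
  [5, ∞, 81]
  [-∞, 54, ∞]
D(2):
  [∞, -∞, 43]
  [5, ∞, 81]
  [5, 54, ∞]
D(3):
  [∞, 43, 43]
  [5, ∞, 81]
  [5, 54, ∞]
Answer: M* = [[∞, 43, 43], [5, ∞, 81], [5, 54, ∞]]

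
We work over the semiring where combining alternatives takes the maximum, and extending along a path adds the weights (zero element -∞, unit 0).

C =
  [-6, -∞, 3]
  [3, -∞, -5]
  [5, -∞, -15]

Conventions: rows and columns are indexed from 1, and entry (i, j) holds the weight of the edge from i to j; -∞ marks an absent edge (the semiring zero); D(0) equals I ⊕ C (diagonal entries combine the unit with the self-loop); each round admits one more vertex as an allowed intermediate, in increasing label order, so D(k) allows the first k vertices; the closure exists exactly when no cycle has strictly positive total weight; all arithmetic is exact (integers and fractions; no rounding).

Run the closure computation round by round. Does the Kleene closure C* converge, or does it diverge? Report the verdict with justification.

D(0):
  [0, -∞, 3]
  [3, 0, -5]
  [5, -∞, 0]
Detection: at round 1, diagonal entry (3, 3) turns strictly positive.
Key observation: the cycle 3->1->3 has total weight 5 + 3, which is strictly positive.
Answer: DIVERGES — positive cycle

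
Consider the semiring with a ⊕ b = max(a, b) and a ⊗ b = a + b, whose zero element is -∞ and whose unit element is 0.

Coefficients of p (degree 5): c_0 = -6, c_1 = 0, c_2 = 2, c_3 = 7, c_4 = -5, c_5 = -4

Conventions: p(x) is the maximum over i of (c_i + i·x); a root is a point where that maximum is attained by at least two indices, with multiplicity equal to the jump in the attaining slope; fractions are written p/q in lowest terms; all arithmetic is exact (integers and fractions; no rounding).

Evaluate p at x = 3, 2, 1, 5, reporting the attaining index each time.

p(3) = max(-6+0·3=-6, 0+1·3=3, 2+2·3=8, 7+3·3=16, -5+4·3=7, -4+5·3=11) = 16 (attained by i=3)
p(2) = max(-6+0·2=-6, 0+1·2=2, 2+2·2=6, 7+3·2=13, -5+4·2=3, -4+5·2=6) = 13 (attained by i=3)
p(1) = max(-6+0·1=-6, 0+1·1=1, 2+2·1=4, 7+3·1=10, -5+4·1=-1, -4+5·1=1) = 10 (attained by i=3)
p(5) = max(-6+0·5=-6, 0+1·5=5, 2+2·5=12, 7+3·5=22, -5+4·5=15, -4+5·5=21) = 22 (attained by i=3)
Answer: p(3) = 16; p(2) = 13; p(1) = 10; p(5) = 22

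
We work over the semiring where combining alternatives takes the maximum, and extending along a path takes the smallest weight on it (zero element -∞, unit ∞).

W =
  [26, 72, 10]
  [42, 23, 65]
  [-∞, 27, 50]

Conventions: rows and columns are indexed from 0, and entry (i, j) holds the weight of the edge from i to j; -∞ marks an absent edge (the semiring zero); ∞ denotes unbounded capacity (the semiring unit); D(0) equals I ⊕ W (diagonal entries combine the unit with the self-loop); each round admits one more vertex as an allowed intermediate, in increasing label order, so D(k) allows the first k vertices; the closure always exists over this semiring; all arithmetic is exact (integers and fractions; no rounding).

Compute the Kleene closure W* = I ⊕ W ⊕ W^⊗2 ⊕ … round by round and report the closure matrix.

D(0):
  [∞, 72, 10]
  [42, ∞, 65]
  [-∞, 27, ∞]
D(1):
  [∞, 72, 10]
  [42, ∞, 65]
  [-∞, 27, ∞]
D(2):
  [∞, 72, 65]
  [42, ∞, 65]
  [27, 27, ∞]
D(3):
  [∞, 72, 65]
  [42, ∞, 65]
  [27, 27, ∞]
Answer: W* = [[∞, 72, 65], [42, ∞, 65], [27, 27, ∞]]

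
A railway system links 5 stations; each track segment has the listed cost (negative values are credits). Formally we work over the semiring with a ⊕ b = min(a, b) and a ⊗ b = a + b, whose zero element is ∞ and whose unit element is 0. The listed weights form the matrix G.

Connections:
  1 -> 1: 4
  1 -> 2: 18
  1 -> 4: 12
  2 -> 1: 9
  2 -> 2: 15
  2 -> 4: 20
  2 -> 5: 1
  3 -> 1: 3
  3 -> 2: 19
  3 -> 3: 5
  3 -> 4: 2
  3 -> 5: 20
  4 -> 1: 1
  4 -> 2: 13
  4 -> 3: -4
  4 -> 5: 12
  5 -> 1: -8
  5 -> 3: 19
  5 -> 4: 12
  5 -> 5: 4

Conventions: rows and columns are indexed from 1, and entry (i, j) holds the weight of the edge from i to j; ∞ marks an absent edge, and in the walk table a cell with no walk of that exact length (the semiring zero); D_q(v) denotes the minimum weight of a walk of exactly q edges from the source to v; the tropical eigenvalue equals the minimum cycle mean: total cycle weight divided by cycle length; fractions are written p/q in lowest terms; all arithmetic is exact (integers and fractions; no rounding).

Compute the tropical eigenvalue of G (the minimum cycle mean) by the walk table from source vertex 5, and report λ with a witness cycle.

q=0: [∞, ∞, ∞, ∞, 0]
q=1: [-8, ∞, 19, 12, 4]
q=2: [-4, 10, 8, 4, 8]
q=3: [0, 14, 0, 8, 11]
q=4: [3, 18, 4, 2, 15]
q=5: [3, 15, -2, 6, 14]
Optimal cycle mean attained by: cycle 3->4->3, total 2 + (-4), length 2.
Answer: λ = -1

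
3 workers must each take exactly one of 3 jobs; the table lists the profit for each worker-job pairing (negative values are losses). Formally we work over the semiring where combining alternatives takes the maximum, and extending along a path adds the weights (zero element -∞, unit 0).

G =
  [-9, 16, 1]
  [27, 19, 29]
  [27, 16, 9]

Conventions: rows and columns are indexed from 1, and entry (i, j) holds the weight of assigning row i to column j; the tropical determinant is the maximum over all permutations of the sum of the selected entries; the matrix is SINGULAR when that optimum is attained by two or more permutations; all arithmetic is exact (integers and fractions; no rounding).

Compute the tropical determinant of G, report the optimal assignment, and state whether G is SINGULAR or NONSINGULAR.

σ = (1, 2, 3): (-9) + 19 + 9 = 19
σ = (1, 3, 2): (-9) + 29 + 16 = 36
σ = (2, 1, 3): 16 + 27 + 9 = 52
σ = (2, 3, 1): 16 + 29 + 27 = 72
σ = (3, 1, 2): 1 + 27 + 16 = 44
σ = (3, 2, 1): 1 + 19 + 27 = 47
Optimal value attained by: σ = (2, 3, 1).
Answer: det⊕(G) = 72; verdict: NONSINGULAR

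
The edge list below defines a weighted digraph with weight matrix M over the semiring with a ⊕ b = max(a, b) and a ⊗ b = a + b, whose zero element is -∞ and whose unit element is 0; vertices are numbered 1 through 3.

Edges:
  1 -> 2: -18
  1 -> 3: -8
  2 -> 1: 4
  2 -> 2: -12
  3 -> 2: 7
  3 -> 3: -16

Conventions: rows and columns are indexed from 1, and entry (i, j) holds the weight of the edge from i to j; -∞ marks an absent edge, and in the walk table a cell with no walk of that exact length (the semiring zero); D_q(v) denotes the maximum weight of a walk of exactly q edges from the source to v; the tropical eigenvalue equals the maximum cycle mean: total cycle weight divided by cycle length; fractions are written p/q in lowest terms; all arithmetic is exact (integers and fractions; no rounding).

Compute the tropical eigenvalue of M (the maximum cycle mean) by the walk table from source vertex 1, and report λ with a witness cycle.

q=0: [0, -∞, -∞]
q=1: [-∞, -18, -8]
q=2: [-14, -1, -24]
q=3: [3, -13, -22]
Optimal cycle mean attained by: cycle 1->3->2->1, total (-8) + 7 + 4, length 3.
Answer: λ = 1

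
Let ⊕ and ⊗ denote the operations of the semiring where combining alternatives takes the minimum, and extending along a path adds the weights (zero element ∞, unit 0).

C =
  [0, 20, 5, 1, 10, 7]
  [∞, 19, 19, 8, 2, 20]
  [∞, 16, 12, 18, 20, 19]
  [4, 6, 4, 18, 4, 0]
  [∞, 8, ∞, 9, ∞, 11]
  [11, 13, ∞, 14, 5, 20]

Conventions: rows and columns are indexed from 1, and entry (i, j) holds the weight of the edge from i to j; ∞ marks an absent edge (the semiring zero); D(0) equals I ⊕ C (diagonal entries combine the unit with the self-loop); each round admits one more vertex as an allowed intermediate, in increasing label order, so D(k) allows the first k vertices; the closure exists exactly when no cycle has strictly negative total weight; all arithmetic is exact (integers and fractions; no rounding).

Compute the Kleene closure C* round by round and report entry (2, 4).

D(0):
  [0, 20, 5, 1, 10, 7]
  [∞, 0, 19, 8, 2, 20]
  [∞, 16, 0, 18, 20, 19]
  [4, 6, 4, 0, 4, 0]
  [∞, 8, ∞, 9, 0, 11]
  [11, 13, ∞, 14, 5, 0]
D(1):
  [0, 20, 5, 1, 10, 7]
  [∞, 0, 19, 8, 2, 20]
  [∞, 16, 0, 18, 20, 19]
  [4, 6, 4, 0, 4, 0]
  [∞, 8, ∞, 9, 0, 11]
  [11, 13, 16, 12, 5, 0]
D(2):
  [0, 20, 5, 1, 10, 7]
  [∞, 0, 19, 8, 2, 20]
  [∞, 16, 0, 18, 18, 19]
  [4, 6, 4, 0, 4, 0]
  [∞, 8, 27, 9, 0, 11]
  [11, 13, 16, 12, 5, 0]
D(3):
  [0, 20, 5, 1, 10, 7]
  [∞, 0, 19, 8, 2, 20]
  [∞, 16, 0, 18, 18, 19]
  [4, 6, 4, 0, 4, 0]
  [∞, 8, 27, 9, 0, 11]
  [11, 13, 16, 12, 5, 0]
D(4):
  [0, 7, 5, 1, 5, 1]
  [12, 0, 12, 8, 2, 8]
  [22, 16, 0, 18, 18, 18]
  [4, 6, 4, 0, 4, 0]
  [13, 8, 13, 9, 0, 9]
  [11, 13, 16, 12, 5, 0]
D(5):
  [0, 7, 5, 1, 5, 1]
  [12, 0, 12, 8, 2, 8]
  [22, 16, 0, 18, 18, 18]
  [4, 6, 4, 0, 4, 0]
  [13, 8, 13, 9, 0, 9]
  [11, 13, 16, 12, 5, 0]
D(6):
  [0, 7, 5, 1, 5, 1]
  [12, 0, 12, 8, 2, 8]
  [22, 16, 0, 18, 18, 18]
  [4, 6, 4, 0, 4, 0]
  [13, 8, 13, 9, 0, 9]
  [11, 13, 16, 12, 5, 0]
Answer: C*[2][4] = 8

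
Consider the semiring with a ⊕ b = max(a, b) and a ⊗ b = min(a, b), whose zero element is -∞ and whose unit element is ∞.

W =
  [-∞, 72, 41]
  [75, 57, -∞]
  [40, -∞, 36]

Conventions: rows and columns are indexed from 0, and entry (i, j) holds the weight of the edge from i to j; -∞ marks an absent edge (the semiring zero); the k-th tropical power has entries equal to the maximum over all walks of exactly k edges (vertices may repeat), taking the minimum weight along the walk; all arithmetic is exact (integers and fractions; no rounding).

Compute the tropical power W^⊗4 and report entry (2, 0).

W^⊗2:
  [72, 57, 36]
  [57, 72, 41]
  [36, 40, 40]
W^⊗3:
  [57, 72, 41]
  [72, 57, 41]
  [40, 40, 36]
W^⊗4:
  [72, 57, 41]
  [57, 72, 41]
  [40, 40, 40]
Key observation: the optimum is the walk 2->0->1->1->0, with weight 40 min 72 min 57 min 75 = 40.
Optimal value attained by: walk 2->0->1->1->0.
Answer: (W^⊗4)[2][0] = 40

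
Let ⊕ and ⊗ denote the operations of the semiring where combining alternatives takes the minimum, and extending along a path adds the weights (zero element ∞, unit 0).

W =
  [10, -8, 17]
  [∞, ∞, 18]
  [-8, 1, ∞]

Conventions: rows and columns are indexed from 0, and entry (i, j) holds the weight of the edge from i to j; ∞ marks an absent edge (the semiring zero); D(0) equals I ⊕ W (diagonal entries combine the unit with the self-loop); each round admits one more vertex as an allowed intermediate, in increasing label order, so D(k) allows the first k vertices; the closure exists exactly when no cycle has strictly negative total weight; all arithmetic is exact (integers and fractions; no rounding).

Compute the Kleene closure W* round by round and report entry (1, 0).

D(0):
  [0, -8, 17]
  [∞, 0, 18]
  [-8, 1, 0]
D(1):
  [0, -8, 17]
  [∞, 0, 18]
  [-8, -16, 0]
D(2):
  [0, -8, 10]
  [∞, 0, 18]
  [-8, -16, 0]
D(3):
  [0, -8, 10]
  [10, 0, 18]
  [-8, -16, 0]
Answer: W*[1][0] = 10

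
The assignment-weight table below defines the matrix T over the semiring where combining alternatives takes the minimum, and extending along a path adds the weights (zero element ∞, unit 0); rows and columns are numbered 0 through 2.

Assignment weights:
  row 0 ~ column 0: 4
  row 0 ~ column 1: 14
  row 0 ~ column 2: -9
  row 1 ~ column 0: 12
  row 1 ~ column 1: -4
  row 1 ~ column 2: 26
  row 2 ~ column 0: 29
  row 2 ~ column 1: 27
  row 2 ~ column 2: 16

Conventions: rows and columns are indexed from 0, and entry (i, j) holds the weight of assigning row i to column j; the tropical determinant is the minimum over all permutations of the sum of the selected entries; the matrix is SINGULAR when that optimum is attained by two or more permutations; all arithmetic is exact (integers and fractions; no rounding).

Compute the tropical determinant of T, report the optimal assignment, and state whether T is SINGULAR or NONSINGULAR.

σ = (0, 1, 2): 4 + (-4) + 16 = 16
σ = (0, 2, 1): 4 + 26 + 27 = 57
σ = (1, 0, 2): 14 + 12 + 16 = 42
σ = (1, 2, 0): 14 + 26 + 29 = 69
σ = (2, 0, 1): (-9) + 12 + 27 = 30
σ = (2, 1, 0): (-9) + (-4) + 29 = 16
Optimal value attained by: σ = (0, 1, 2).
Answer: det⊕(T) = 16; verdict: SINGULAR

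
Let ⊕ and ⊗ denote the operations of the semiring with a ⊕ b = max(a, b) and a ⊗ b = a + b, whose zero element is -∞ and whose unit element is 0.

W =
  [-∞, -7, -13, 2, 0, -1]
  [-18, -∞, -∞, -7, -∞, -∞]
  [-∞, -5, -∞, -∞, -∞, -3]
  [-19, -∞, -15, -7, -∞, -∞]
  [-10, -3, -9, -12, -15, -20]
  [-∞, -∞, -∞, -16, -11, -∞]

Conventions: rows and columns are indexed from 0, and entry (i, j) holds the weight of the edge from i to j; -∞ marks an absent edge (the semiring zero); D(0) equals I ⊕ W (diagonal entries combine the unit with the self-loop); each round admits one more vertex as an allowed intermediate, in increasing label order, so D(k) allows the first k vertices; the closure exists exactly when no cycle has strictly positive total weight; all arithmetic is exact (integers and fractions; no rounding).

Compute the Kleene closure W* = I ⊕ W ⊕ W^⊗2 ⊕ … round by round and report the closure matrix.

D(0):
  [0, -7, -13, 2, 0, -1]
  [-18, 0, -∞, -7, -∞, -∞]
  [-∞, -5, 0, -∞, -∞, -3]
  [-19, -∞, -15, 0, -∞, -∞]
  [-10, -3, -9, -12, 0, -20]
  [-∞, -∞, -∞, -16, -11, 0]
D(1):
  [0, -7, -13, 2, 0, -1]
  [-18, 0, -31, -7, -18, -19]
  [-∞, -5, 0, -∞, -∞, -3]
  [-19, -26, -15, 0, -19, -20]
  [-10, -3, -9, -8, 0, -11]
  [-∞, -∞, -∞, -16, -11, 0]
D(2):
  [0, -7, -13, 2, 0, -1]
  [-18, 0, -31, -7, -18, -19]
  [-23, -5, 0, -12, -23, -3]
  [-19, -26, -15, 0, -19, -20]
  [-10, -3, -9, -8, 0, -11]
  [-∞, -∞, -∞, -16, -11, 0]
D(3):
  [0, -7, -13, 2, 0, -1]
  [-18, 0, -31, -7, -18, -19]
  [-23, -5, 0, -12, -23, -3]
  [-19, -20, -15, 0, -19, -18]
  [-10, -3, -9, -8, 0, -11]
  [-∞, -∞, -∞, -16, -11, 0]
D(4):
  [0, -7, -13, 2, 0, -1]
  [-18, 0, -22, -7, -18, -19]
  [-23, -5, 0, -12, -23, -3]
  [-19, -20, -15, 0, -19, -18]
  [-10, -3, -9, -8, 0, -11]
  [-35, -36, -31, -16, -11, 0]
D(5):
  [0, -3, -9, 2, 0, -1]
  [-18, 0, -22, -7, -18, -19]
  [-23, -5, 0, -12, -23, -3]
  [-19, -20, -15, 0, -19, -18]
  [-10, -3, -9, -8, 0, -11]
  [-21, -14, -20, -16, -11, 0]
D(6):
  [0, -3, -9, 2, 0, -1]
  [-18, 0, -22, -7, -18, -19]
  [-23, -5, 0, -12, -14, -3]
  [-19, -20, -15, 0, -19, -18]
  [-10, -3, -9, -8, 0, -11]
  [-21, -14, -20, -16, -11, 0]
Answer: W* = [[0, -3, -9, 2, 0, -1], [-18, 0, -22, -7, -18, -19], [-23, -5, 0, -12, -14, -3], [-19, -20, -15, 0, -19, -18], [-10, -3, -9, -8, 0, -11], [-21, -14, -20, -16, -11, 0]]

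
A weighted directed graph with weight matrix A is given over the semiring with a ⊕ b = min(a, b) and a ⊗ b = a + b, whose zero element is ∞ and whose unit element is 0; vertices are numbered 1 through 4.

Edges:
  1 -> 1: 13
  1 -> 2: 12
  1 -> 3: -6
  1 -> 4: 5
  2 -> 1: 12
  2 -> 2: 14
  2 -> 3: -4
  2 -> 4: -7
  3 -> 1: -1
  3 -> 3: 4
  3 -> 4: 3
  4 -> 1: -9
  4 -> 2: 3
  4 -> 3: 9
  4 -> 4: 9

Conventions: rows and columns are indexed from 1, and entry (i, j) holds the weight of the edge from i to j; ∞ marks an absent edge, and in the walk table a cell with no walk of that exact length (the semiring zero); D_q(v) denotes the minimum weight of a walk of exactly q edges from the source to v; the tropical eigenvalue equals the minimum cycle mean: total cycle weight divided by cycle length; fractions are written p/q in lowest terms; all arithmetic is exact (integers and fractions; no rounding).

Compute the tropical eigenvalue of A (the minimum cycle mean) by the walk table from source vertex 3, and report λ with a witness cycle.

q=0: [∞, ∞, 0, ∞]
q=1: [-1, ∞, 4, 3]
q=2: [-6, 6, -7, 4]
q=3: [-8, 6, -12, -4]
q=4: [-13, -1, -14, -9]
Optimal cycle mean attained by: cycle 1->3->4->1, total (-6) + 3 + (-9), length 3.
Answer: λ = -4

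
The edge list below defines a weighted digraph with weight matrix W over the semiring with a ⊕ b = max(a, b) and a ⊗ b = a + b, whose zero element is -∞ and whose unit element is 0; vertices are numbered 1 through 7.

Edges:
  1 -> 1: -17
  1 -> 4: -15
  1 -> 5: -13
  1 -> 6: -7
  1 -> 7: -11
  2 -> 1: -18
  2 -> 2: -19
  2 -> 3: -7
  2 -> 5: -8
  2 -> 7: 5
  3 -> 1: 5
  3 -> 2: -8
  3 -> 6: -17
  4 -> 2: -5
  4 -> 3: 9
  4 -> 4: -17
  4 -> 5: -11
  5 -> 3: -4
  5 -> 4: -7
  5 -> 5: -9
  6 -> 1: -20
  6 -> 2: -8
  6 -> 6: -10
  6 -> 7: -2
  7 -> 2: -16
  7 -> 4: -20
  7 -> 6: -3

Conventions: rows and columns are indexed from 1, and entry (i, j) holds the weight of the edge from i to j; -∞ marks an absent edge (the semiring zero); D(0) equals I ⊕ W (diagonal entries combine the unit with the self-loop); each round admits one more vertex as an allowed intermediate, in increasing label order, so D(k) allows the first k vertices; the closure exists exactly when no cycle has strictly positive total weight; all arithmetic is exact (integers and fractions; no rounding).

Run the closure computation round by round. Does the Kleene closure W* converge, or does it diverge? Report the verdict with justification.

D(0):
  [0, -∞, -∞, -15, -13, -7, -11]
  [-18, 0, -7, -∞, -8, -∞, 5]
  [5, -8, 0, -∞, -∞, -17, -∞]
  [-∞, -5, 9, 0, -11, -∞, -∞]
  [-∞, -∞, -4, -7, 0, -∞, -∞]
  [-20, -8, -∞, -∞, -∞, 0, -2]
  [-∞, -16, -∞, -20, -∞, -3, 0]
D(1):
  [0, -∞, -∞, -15, -13, -7, -11]
  [-18, 0, -7, -33, -8, -25, 5]
  [5, -8, 0, -10, -8, -2, -6]
  [-∞, -5, 9, 0, -11, -∞, -∞]
  [-∞, -∞, -4, -7, 0, -∞, -∞]
  [-20, -8, -∞, -35, -33, 0, -2]
  [-∞, -16, -∞, -20, -∞, -3, 0]
D(2):
  [0, -∞, -∞, -15, -13, -7, -11]
  [-18, 0, -7, -33, -8, -25, 5]
  [5, -8, 0, -10, -8, -2, -3]
  [-23, -5, 9, 0, -11, -30, 0]
  [-∞, -∞, -4, -7, 0, -∞, -∞]
  [-20, -8, -15, -35, -16, 0, -2]
  [-34, -16, -23, -20, -24, -3, 0]
D(3):
  [0, -∞, -∞, -15, -13, -7, -11]
  [-2, 0, -7, -17, -8, -9, 5]
  [5, -8, 0, -10, -8, -2, -3]
  [14, 1, 9, 0, 1, 7, 6]
  [1, -12, -4, -7, 0, -6, -7]
  [-10, -8, -15, -25, -16, 0, -2]
  [-18, -16, -23, -20, -24, -3, 0]
D(4):
  [0, -14, -6, -15, -13, -7, -9]
  [-2, 0, -7, -17, -8, -9, 5]
  [5, -8, 0, -10, -8, -2, -3]
  [14, 1, 9, 0, 1, 7, 6]
  [7, -6, 2, -7, 0, 0, -1]
  [-10, -8, -15, -25, -16, 0, -2]
  [-6, -16, -11, -20, -19, -3, 0]
D(5):
  [0, -14, -6, -15, -13, -7, -9]
  [-1, 0, -6, -15, -8, -8, 5]
  [5, -8, 0, -10, -8, -2, -3]
  [14, 1, 9, 0, 1, 7, 6]
  [7, -6, 2, -7, 0, 0, -1]
  [-9, -8, -14, -23, -16, 0, -2]
  [-6, -16, -11, -20, -19, -3, 0]
D(6):
  [0, -14, -6, -15, -13, -7, -9]
  [-1, 0, -6, -15, -8, -8, 5]
  [5, -8, 0, -10, -8, -2, -3]
  [14, 1, 9, 0, 1, 7, 6]
  [7, -6, 2, -7, 0, 0, -1]
  [-9, -8, -14, -23, -16, 0, -2]
  [-6, -11, -11, -20, -19, -3, 0]
D(7):
  [0, -14, -6, -15, -13, -7, -9]
  [-1, 0, -6, -15, -8, 2, 5]
  [5, -8, 0, -10, -8, -2, -3]
  [14, 1, 9, 0, 1, 7, 6]
  [7, -6, 2, -7, 0, 0, -1]
  [-8, -8, -13, -22, -16, 0, -2]
  [-6, -11, -11, -20, -19, -3, 0]
Key observation: every diagonal entry stays at the unit through all rounds, so no improving cycle exists.
Answer: CONVERGES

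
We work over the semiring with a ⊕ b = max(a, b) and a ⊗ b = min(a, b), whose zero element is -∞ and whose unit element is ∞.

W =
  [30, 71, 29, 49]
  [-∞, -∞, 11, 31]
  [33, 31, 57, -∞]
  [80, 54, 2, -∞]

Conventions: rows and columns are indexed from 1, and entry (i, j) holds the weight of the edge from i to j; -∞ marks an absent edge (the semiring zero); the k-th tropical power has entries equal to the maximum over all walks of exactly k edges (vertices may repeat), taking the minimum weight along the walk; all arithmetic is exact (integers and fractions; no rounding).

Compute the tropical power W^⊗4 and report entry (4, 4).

W^⊗2:
  [49, 49, 29, 31]
  [31, 31, 11, -∞]
  [33, 33, 57, 33]
  [30, 71, 29, 49]
W^⊗3:
  [31, 49, 29, 49]
  [30, 31, 29, 31]
  [33, 33, 57, 33]
  [49, 49, 29, 31]
W^⊗4:
  [49, 49, 29, 31]
  [31, 31, 29, 31]
  [33, 33, 57, 33]
  [31, 49, 29, 49]
Key observation: the optimum is the walk 4->1->4->1->4, with weight 80 min 49 min 80 min 49 = 49.
Optimal value attained by: walk 4->1->4->1->4.
Answer: (W^⊗4)[4][4] = 49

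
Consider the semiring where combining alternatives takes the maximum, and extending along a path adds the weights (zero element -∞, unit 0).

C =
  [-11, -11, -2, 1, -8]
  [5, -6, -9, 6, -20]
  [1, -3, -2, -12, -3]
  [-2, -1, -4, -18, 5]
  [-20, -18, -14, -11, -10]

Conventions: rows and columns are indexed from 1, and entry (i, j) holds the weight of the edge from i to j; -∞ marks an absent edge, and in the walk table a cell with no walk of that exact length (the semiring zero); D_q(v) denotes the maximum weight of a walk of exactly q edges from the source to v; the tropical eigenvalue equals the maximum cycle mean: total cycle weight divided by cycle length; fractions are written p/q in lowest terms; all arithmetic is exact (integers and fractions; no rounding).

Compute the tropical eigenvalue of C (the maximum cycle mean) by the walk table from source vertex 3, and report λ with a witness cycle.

q=0: [-∞, -∞, 0, -∞, -∞]
q=1: [1, -3, -2, -12, -3]
q=2: [2, -5, -1, 3, -5]
q=3: [1, 2, 0, 3, 8]
q=4: [7, 2, -1, 8, 8]
q=5: [7, 7, 5, 8, 13]
Optimal cycle mean attained by: cycle 2->4->2, total 6 + (-1), length 2.
Answer: λ = 5/2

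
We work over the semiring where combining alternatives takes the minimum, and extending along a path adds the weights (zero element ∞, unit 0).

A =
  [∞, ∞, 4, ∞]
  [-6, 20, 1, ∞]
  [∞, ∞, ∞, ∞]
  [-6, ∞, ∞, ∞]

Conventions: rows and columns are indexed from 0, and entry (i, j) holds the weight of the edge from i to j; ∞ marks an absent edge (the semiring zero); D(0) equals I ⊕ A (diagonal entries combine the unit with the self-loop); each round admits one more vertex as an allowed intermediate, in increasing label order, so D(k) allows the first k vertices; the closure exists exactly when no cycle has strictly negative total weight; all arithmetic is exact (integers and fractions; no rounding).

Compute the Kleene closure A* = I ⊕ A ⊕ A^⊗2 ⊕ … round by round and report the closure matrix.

D(0):
  [0, ∞, 4, ∞]
  [-6, 0, 1, ∞]
  [∞, ∞, 0, ∞]
  [-6, ∞, ∞, 0]
D(1):
  [0, ∞, 4, ∞]
  [-6, 0, -2, ∞]
  [∞, ∞, 0, ∞]
  [-6, ∞, -2, 0]
D(2):
  [0, ∞, 4, ∞]
  [-6, 0, -2, ∞]
  [∞, ∞, 0, ∞]
  [-6, ∞, -2, 0]
D(3):
  [0, ∞, 4, ∞]
  [-6, 0, -2, ∞]
  [∞, ∞, 0, ∞]
  [-6, ∞, -2, 0]
D(4):
  [0, ∞, 4, ∞]
  [-6, 0, -2, ∞]
  [∞, ∞, 0, ∞]
  [-6, ∞, -2, 0]
Answer: A* = [[0, ∞, 4, ∞], [-6, 0, -2, ∞], [∞, ∞, 0, ∞], [-6, ∞, -2, 0]]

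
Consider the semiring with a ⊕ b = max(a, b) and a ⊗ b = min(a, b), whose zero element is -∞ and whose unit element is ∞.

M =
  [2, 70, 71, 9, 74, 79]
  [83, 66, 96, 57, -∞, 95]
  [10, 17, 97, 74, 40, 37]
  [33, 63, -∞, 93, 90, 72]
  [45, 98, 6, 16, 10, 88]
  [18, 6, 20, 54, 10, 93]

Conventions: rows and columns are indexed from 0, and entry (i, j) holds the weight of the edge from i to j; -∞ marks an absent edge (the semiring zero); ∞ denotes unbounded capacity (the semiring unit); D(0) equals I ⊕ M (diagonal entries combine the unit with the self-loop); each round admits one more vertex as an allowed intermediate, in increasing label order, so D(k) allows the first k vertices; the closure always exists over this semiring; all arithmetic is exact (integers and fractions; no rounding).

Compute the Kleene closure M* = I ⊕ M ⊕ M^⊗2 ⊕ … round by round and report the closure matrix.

D(0):
  [∞, 70, 71, 9, 74, 79]
  [83, ∞, 96, 57, -∞, 95]
  [10, 17, ∞, 74, 40, 37]
  [33, 63, -∞, ∞, 90, 72]
  [45, 98, 6, 16, ∞, 88]
  [18, 6, 20, 54, 10, ∞]
D(1):
  [∞, 70, 71, 9, 74, 79]
  [83, ∞, 96, 57, 74, 95]
  [10, 17, ∞, 74, 40, 37]
  [33, 63, 33, ∞, 90, 72]
  [45, 98, 45, 16, ∞, 88]
  [18, 18, 20, 54, 18, ∞]
D(2):
  [∞, 70, 71, 57, 74, 79]
  [83, ∞, 96, 57, 74, 95]
  [17, 17, ∞, 74, 40, 37]
  [63, 63, 63, ∞, 90, 72]
  [83, 98, 96, 57, ∞, 95]
  [18, 18, 20, 54, 18, ∞]
D(3):
  [∞, 70, 71, 71, 74, 79]
  [83, ∞, 96, 74, 74, 95]
  [17, 17, ∞, 74, 40, 37]
  [63, 63, 63, ∞, 90, 72]
  [83, 98, 96, 74, ∞, 95]
  [18, 18, 20, 54, 20, ∞]
D(4):
  [∞, 70, 71, 71, 74, 79]
  [83, ∞, 96, 74, 74, 95]
  [63, 63, ∞, 74, 74, 72]
  [63, 63, 63, ∞, 90, 72]
  [83, 98, 96, 74, ∞, 95]
  [54, 54, 54, 54, 54, ∞]
D(5):
  [∞, 74, 74, 74, 74, 79]
  [83, ∞, 96, 74, 74, 95]
  [74, 74, ∞, 74, 74, 74]
  [83, 90, 90, ∞, 90, 90]
  [83, 98, 96, 74, ∞, 95]
  [54, 54, 54, 54, 54, ∞]
D(6):
  [∞, 74, 74, 74, 74, 79]
  [83, ∞, 96, 74, 74, 95]
  [74, 74, ∞, 74, 74, 74]
  [83, 90, 90, ∞, 90, 90]
  [83, 98, 96, 74, ∞, 95]
  [54, 54, 54, 54, 54, ∞]
Answer: M* = [[∞, 74, 74, 74, 74, 79], [83, ∞, 96, 74, 74, 95], [74, 74, ∞, 74, 74, 74], [83, 90, 90, ∞, 90, 90], [83, 98, 96, 74, ∞, 95], [54, 54, 54, 54, 54, ∞]]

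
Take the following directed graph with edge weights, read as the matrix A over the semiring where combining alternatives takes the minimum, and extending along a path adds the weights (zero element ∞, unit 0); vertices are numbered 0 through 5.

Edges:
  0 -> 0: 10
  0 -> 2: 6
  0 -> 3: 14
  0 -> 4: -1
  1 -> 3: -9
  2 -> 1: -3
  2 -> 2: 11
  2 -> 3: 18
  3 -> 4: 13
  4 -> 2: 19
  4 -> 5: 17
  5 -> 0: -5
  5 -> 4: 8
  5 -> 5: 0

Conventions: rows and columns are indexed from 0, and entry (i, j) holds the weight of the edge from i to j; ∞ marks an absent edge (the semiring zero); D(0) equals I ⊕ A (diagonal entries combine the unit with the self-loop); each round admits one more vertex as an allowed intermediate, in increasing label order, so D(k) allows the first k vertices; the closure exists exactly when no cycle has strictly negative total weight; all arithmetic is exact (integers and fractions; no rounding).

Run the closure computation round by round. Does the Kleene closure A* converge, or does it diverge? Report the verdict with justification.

D(0):
  [0, ∞, 6, 14, -1, ∞]
  [∞, 0, ∞, -9, ∞, ∞]
  [∞, -3, 0, 18, ∞, ∞]
  [∞, ∞, ∞, 0, 13, ∞]
  [∞, ∞, 19, ∞, 0, 17]
  [-5, ∞, ∞, ∞, 8, 0]
D(1):
  [0, ∞, 6, 14, -1, ∞]
  [∞, 0, ∞, -9, ∞, ∞]
  [∞, -3, 0, 18, ∞, ∞]
  [∞, ∞, ∞, 0, 13, ∞]
  [∞, ∞, 19, ∞, 0, 17]
  [-5, ∞, 1, 9, -6, 0]
D(2):
  [0, ∞, 6, 14, -1, ∞]
  [∞, 0, ∞, -9, ∞, ∞]
  [∞, -3, 0, -12, ∞, ∞]
  [∞, ∞, ∞, 0, 13, ∞]
  [∞, ∞, 19, ∞, 0, 17]
  [-5, ∞, 1, 9, -6, 0]
D(3):
  [0, 3, 6, -6, -1, ∞]
  [∞, 0, ∞, -9, ∞, ∞]
  [∞, -3, 0, -12, ∞, ∞]
  [∞, ∞, ∞, 0, 13, ∞]
  [∞, 16, 19, 7, 0, 17]
  [-5, -2, 1, -11, -6, 0]
D(4):
  [0, 3, 6, -6, -1, ∞]
  [∞, 0, ∞, -9, 4, ∞]
  [∞, -3, 0, -12, 1, ∞]
  [∞, ∞, ∞, 0, 13, ∞]
  [∞, 16, 19, 7, 0, 17]
  [-5, -2, 1, -11, -6, 0]
D(5):
  [0, 3, 6, -6, -1, 16]
  [∞, 0, 23, -9, 4, 21]
  [∞, -3, 0, -12, 1, 18]
  [∞, 29, 32, 0, 13, 30]
  [∞, 16, 19, 7, 0, 17]
  [-5, -2, 1, -11, -6, 0]
D(6):
  [0, 3, 6, -6, -1, 16]
  [16, 0, 22, -9, 4, 21]
  [13, -3, 0, -12, 1, 18]
  [25, 28, 31, 0, 13, 30]
  [12, 15, 18, 6, 0, 17]
  [-5, -2, 1, -11, -6, 0]
Key observation: every diagonal entry stays at the unit through all rounds, so no improving cycle exists.
Answer: CONVERGES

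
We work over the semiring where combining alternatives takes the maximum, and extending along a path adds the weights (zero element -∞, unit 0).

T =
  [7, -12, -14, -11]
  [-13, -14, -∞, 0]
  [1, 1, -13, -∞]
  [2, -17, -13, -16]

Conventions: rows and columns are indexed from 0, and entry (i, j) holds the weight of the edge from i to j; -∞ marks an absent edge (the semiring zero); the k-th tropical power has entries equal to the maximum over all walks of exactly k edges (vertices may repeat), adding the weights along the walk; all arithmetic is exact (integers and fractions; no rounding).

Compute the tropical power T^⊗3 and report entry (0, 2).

T^⊗2:
  [14, -5, -7, -4]
  [2, -17, -13, -14]
  [8, -11, -13, 1]
  [9, -10, -12, -9]
T^⊗3:
  [21, 2, 0, 3]
  [9, -10, -12, -9]
  [15, -4, -6, -3]
  [16, -3, -5, -2]
Key observation: the optimum is the walk 0->0->0->2, with weight 7 + 7 + (-14) = 0.
Optimal value attained by: walk 0->0->0->2.
Answer: (T^⊗3)[0][2] = 0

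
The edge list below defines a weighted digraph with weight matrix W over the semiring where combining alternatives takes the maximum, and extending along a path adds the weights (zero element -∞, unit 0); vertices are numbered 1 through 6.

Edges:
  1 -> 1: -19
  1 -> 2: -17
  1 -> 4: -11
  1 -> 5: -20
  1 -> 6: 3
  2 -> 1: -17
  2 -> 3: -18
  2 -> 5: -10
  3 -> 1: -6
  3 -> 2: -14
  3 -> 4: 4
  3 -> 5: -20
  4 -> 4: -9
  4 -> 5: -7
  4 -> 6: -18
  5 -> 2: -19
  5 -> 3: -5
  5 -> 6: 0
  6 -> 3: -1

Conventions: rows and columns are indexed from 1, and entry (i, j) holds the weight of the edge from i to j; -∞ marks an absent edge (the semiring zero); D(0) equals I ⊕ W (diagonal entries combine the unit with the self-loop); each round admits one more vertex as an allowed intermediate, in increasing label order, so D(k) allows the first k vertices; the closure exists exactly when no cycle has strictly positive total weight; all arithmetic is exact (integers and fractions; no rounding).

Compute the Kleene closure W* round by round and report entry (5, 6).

D(0):
  [0, -17, -∞, -11, -20, 3]
  [-17, 0, -18, -∞, -10, -∞]
  [-6, -14, 0, 4, -20, -∞]
  [-∞, -∞, -∞, 0, -7, -18]
  [-∞, -19, -5, -∞, 0, 0]
  [-∞, -∞, -1, -∞, -∞, 0]
D(1):
  [0, -17, -∞, -11, -20, 3]
  [-17, 0, -18, -28, -10, -14]
  [-6, -14, 0, 4, -20, -3]
  [-∞, -∞, -∞, 0, -7, -18]
  [-∞, -19, -5, -∞, 0, 0]
  [-∞, -∞, -1, -∞, -∞, 0]
D(2):
  [0, -17, -35, -11, -20, 3]
  [-17, 0, -18, -28, -10, -14]
  [-6, -14, 0, 4, -20, -3]
  [-∞, -∞, -∞, 0, -7, -18]
  [-36, -19, -5, -47, 0, 0]
  [-∞, -∞, -1, -∞, -∞, 0]
D(3):
  [0, -17, -35, -11, -20, 3]
  [-17, 0, -18, -14, -10, -14]
  [-6, -14, 0, 4, -20, -3]
  [-∞, -∞, -∞, 0, -7, -18]
  [-11, -19, -5, -1, 0, 0]
  [-7, -15, -1, 3, -21, 0]
D(4):
  [0, -17, -35, -11, -18, 3]
  [-17, 0, -18, -14, -10, -14]
  [-6, -14, 0, 4, -3, -3]
  [-∞, -∞, -∞, 0, -7, -18]
  [-11, -19, -5, -1, 0, 0]
  [-7, -15, -1, 3, -4, 0]
D(5):
  [0, -17, -23, -11, -18, 3]
  [-17, 0, -15, -11, -10, -10]
  [-6, -14, 0, 4, -3, -3]
  [-18, -26, -12, 0, -7, -7]
  [-11, -19, -5, -1, 0, 0]
  [-7, -15, -1, 3, -4, 0]
D(6):
  [0, -12, 2, 6, -1, 3]
  [-17, 0, -11, -7, -10, -10]
  [-6, -14, 0, 4, -3, -3]
  [-14, -22, -8, 0, -7, -7]
  [-7, -15, -1, 3, 0, 0]
  [-7, -15, -1, 3, -4, 0]
Answer: W*[5][6] = 0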